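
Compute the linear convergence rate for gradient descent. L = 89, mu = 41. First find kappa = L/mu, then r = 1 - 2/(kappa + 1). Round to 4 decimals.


Step 1: Compute the condition number.
kappa = L/mu = 89/41 = 2.1707
Step 2: Compute the convergence rate.
r = 1 - 2/(kappa + 1) = 1 - 2*mu/(L + mu) = (L - mu)/(L + mu) = 48/130 = 0.3692


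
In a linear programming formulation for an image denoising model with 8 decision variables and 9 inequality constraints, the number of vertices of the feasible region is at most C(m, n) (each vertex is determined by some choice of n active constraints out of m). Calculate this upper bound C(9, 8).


Each vertex corresponds to some choice of n active constraints out of m, so the number of vertices is at most C(m, n) = m! / (n!(m-n)!).
m = 9, n = 8
Numerator: 9 * 8 * 7 * 6 * 5 * 4 * 3 * 2
Denominator: 8! = 40320
C(9, 8) = 9


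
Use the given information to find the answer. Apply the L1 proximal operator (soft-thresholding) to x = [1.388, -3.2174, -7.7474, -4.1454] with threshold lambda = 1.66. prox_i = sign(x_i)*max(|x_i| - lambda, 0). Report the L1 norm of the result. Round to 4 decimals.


Soft-thresholding with lambda = 1.66:
prox(1.388) = sign(1.388)*max(|1.388| - 1.66, 0) = 0.0
prox(-3.2174) = sign(-3.2174)*max(|-3.2174| - 1.66, 0) = -1.5574
prox(-7.7474) = sign(-7.7474)*max(|-7.7474| - 1.66, 0) = -6.0874
prox(-4.1454) = sign(-4.1454)*max(|-4.1454| - 1.66, 0) = -2.4854
prox(x) = [0.0, -1.5574, -6.0874, -2.4854]
||prox(x)||_1 = 0.0 + 1.5574 + 6.0874 + 2.4854 = 10.1302


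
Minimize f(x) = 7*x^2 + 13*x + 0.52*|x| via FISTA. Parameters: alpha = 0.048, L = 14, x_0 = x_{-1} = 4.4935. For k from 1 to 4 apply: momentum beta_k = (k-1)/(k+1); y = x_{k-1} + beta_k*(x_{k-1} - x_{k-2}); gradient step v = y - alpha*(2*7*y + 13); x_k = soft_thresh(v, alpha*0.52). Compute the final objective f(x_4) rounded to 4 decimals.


FISTA on f(x) = 7*x^2 + 13*x + 0.52*|x|
L = 14, alpha = 0.048
Iteration 1: beta = 0.0, y = 4.4935 + 0.0*(4.4935 - 4.4935) = 4.4935
  grad(y) = 75.909, v = y - alpha*grad = 0.8499
  prox(v) = soft_thresh(0.8499, 0.025) = 0.8249
Iteration 2: beta = 0.3333, y = 0.8249 + 0.3333*(0.8249 - 4.4935) = -0.398
  grad(y) = 7.4286, v = y - alpha*grad = -0.7545
  prox(v) = soft_thresh(-0.7545, 0.025) = -0.7296
Iteration 3: beta = 0.5, y = -0.7296 + 0.5*(-0.7296 - 0.8249) = -1.5068
  grad(y) = -8.0953, v = y - alpha*grad = -1.1182
  prox(v) = soft_thresh(-1.1182, 0.025) = -1.0933
Iteration 4: beta = 0.6, y = -1.0933 + 0.6*(-1.0933 + 0.7296) = -1.3115
  grad(y) = -5.3609, v = y - alpha*grad = -1.0542
  prox(v) = soft_thresh(-1.0542, 0.025) = -1.0292
f(x_4) = 7*(-1.0292)^2 + 13*(-1.0292) + 0.52*|-1.0292| = -5.4296


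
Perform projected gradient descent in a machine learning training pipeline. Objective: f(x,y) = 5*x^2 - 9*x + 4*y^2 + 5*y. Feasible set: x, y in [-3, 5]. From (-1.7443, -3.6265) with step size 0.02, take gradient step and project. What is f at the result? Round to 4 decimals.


Step 1: Compute gradient at (-1.7443, -3.6265).
grad_x = 2*5*-1.7443 - 9 = -26.443
grad_y = 2*4*-3.6265 + 5 = -24.012
Step 2: Gradient step.
x_raw = -1.7443 - 0.02*-26.443 = -1.2154
y_raw = -3.6265 - 0.02*-24.012 = -3.1463
Step 3: Project onto [-3, 5].
x_proj = clip(-1.2154) = -1.2154
y_proj = clip(-3.1463) = -3.0
Step 4: Evaluate f.
f(-1.2154, -3.0) = 39.3254


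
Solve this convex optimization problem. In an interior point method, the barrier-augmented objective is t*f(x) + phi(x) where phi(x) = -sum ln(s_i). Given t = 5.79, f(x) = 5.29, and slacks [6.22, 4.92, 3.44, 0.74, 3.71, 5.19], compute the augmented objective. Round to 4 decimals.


Step 1: Compute log-barrier.
ln values: [1.8278, 1.5933, 1.2355, -0.3011, 1.311, 1.6467]
phi = -(1.8278 + 1.5933 + 1.2355 - 0.3011 + 1.311 + 1.6467) = -7.3132
Step 2: Compute augmented objective.
t*f(x) = 5.79*5.29 = 30.6291
Total = 30.6291 - 7.3132 = 23.3159


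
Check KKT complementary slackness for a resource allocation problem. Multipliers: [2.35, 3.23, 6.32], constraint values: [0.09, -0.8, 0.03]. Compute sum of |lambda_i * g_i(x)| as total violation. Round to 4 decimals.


KKT complementary slackness check:
lambda_1 * g_1 = 2.35 * 0.09 = 0.2115
lambda_2 * g_2 = 3.23 * -0.8 = -2.584
lambda_3 * g_3 = 6.32 * 0.03 = 0.1896
Total violation = 0.2115 + 2.584 + 0.1896 = 2.9851


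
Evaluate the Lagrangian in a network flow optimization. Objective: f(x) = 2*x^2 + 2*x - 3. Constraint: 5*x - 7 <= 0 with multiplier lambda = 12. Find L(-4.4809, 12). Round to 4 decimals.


Step 1: Evaluate f(x).
f(-4.4809) = 2*(-4.4809)^2 + 2*(-4.4809) - 3 = 28.1951
Step 2: Evaluate g(x).
g(-4.4809) = 5*-4.4809 - 7 = -29.4045
Step 3: Compute Lagrangian.
L = 28.1951 + 12*-29.4045 = -324.6589


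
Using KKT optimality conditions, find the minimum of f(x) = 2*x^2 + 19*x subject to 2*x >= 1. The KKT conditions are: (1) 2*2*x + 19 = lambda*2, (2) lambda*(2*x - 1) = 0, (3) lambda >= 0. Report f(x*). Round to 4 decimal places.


Step 1: Try lambda = 0 (constraint inactive).
x_unc = -19/(2*2) = -4.75
Check: 2*-4.75 = -9.5 < 1 -- violated!
Step 2: Constraint must be active: 2*x = 1
x* = 1/2 = 0.5
lambda = (2*2*0.5 + 19)/2 = 10.5
Step 3: Compute optimal value.
f(x*) = 2*0.5^2 + 19*0.5 = 10.0


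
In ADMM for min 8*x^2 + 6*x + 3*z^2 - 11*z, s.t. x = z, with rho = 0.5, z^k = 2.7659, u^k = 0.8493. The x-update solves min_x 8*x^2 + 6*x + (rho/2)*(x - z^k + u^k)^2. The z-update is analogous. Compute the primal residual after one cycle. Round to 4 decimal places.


ADMM iteration with rho = 0.5, z^k = 2.7659, u^k = 0.8493
Step 1: x-update.
Minimize 8*x^2 + 6*x + (0.5/2)*(x - 2.7659 + 0.8493)^2
FOC: (2*8 + 0.5)*x = -6 + 0.5*(2.7659 - 0.8493)
x^{k+1} = -0.3056
Step 2: z-update.
Minimize 3*z^2 - 11*z + (0.5/2)*(-0.3056 - z + 0.8493)^2
FOC: (2*3 + 0.5)*z = 11 + 0.5*(-0.3056 + 0.8493)
z^{k+1} = 1.7341
Step 3: u-update.
u^{k+1} = 0.8493 - 0.3056 - 1.7341 = -1.1904
Step 4: Primal residual = |-0.3056 - 1.7341| = 2.0397


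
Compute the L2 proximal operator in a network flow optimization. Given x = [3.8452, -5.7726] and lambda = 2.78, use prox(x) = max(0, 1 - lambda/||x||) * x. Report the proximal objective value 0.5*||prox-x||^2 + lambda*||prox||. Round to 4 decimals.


Step 1: Compute ||x||.
||x|| = 6.936
Step 2: Compute scaling factor.
scale = max(0, 1 - 2.78/6.936) = 0.5992
Step 3: prox(x) = [2.304, -3.4589]
||prox(x)|| = 4.156
Step 4: Proximal objective.
0.5*||prox-x||^2 = 3.8642
lambda*||prox|| = 11.5537
Total = 15.418


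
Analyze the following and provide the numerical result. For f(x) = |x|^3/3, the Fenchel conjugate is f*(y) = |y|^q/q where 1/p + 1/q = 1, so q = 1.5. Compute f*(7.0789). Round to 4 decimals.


The conjugate exponent q satisfies 1/p + 1/q = 1.
p = 3, so q = 3/(3 - 1) = 1.5
|y|^q = 7.0789^1.5 = 18.8343
f*(7.0789) = 18.8343 / 1.5 = 12.5562


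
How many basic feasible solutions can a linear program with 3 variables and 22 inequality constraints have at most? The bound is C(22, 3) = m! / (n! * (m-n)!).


Each vertex corresponds to some choice of n active constraints out of m, so the number of vertices is at most C(m, n) = m! / (n!(m-n)!).
m = 22, n = 3
Numerator: 22 * 21 * 20
Denominator: 3! = 6
C(22, 3) = 1540


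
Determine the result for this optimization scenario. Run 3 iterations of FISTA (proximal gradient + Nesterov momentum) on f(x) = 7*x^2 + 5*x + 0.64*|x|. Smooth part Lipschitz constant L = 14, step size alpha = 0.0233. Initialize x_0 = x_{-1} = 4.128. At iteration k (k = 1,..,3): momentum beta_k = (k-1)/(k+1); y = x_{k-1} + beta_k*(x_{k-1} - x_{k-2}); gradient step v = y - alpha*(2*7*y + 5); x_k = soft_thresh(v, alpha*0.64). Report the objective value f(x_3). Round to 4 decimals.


FISTA on f(x) = 7*x^2 + 5*x + 0.64*|x|
L = 14, alpha = 0.0233
Iteration 1: beta = 0.0, y = 4.128 + 0.0*(4.128 - 4.128) = 4.128
  grad(y) = 62.792, v = y - alpha*grad = 2.6649
  prox(v) = soft_thresh(2.6649, 0.0149) = 2.65
Iteration 2: beta = 0.3333, y = 2.65 + 0.3333*(2.65 - 4.128) = 2.1574
  grad(y) = 35.2033, v = y - alpha*grad = 1.3371
  prox(v) = soft_thresh(1.3371, 0.0149) = 1.3222
Iteration 3: beta = 0.5, y = 1.3222 + 0.5*(1.3222 - 2.65) = 0.6583
  grad(y) = 14.2166, v = y - alpha*grad = 0.3271
  prox(v) = soft_thresh(0.3271, 0.0149) = 0.3122
f(x_3) = 7*0.3122^2 + 5*0.3122 + 0.64*|0.3122| = 2.4428


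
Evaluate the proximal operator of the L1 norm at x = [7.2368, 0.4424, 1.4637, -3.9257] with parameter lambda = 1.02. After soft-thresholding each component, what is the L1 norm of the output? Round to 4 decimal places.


Soft-thresholding with lambda = 1.02:
prox(7.2368) = sign(7.2368)*max(|7.2368| - 1.02, 0) = 6.2168
prox(0.4424) = sign(0.4424)*max(|0.4424| - 1.02, 0) = 0.0
prox(1.4637) = sign(1.4637)*max(|1.4637| - 1.02, 0) = 0.4437
prox(-3.9257) = sign(-3.9257)*max(|-3.9257| - 1.02, 0) = -2.9057
prox(x) = [6.2168, 0.0, 0.4437, -2.9057]
||prox(x)||_1 = 6.2168 + 0.0 + 0.4437 + 2.9057 = 9.5662


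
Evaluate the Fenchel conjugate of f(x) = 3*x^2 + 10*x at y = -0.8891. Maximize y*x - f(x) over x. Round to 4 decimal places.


f*(y) = sup_x {y*x - a*x^2 - b*x} = sup_x {(y-b)*x - a*x^2}
FOC: (y - b) - 2a*x = 0 => x* = (y - b)/(2a)
x* = (-0.8891 - 10)/(2*3) = -1.8149
f*(-0.8891) = (y-b)^2/(4a) = (-0.8891 - 10)^2/(4*3)
= 118.5725/12 = 9.881


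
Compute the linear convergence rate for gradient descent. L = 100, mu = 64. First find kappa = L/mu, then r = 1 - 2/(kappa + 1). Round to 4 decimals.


Step 1: Compute the condition number.
kappa = L/mu = 100/64 = 1.5625
Step 2: Compute the convergence rate.
r = 1 - 2/(kappa + 1) = 1 - 2*mu/(L + mu) = (L - mu)/(L + mu) = 36/164 = 0.2195


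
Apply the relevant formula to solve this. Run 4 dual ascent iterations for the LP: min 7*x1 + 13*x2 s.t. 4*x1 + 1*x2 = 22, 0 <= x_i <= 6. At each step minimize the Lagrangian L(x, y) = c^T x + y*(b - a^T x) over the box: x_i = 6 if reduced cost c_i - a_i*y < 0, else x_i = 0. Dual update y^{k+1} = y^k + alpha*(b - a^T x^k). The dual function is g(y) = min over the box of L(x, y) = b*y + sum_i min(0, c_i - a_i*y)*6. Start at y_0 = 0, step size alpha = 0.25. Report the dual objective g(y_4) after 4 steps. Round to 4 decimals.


Dual ascent for LP: min 7*x1 + 13*x2, 4*x1 + 1*x2 = 22, 0 <= x_i <= 6
Step 1: y^k = 0.0, reduced costs: (7.0, 13.0)
  x^k = (0.0, 0.0), subgradient = b - a^T x = 22.0
  y^{k+1} = 0.0 + 0.25*22.0 = 5.5
Step 2: y^k = 5.5, reduced costs: (-15.0, 7.5)
  x^k = (6.0, 0.0), subgradient = b - a^T x = -2.0
  y^{k+1} = 5.5 + 0.25*-2.0 = 5.0
Step 3: y^k = 5.0, reduced costs: (-13.0, 8.0)
  x^k = (6.0, 0.0), subgradient = b - a^T x = -2.0
  y^{k+1} = 5.0 + 0.25*-2.0 = 4.5
Step 4: y^k = 4.5, reduced costs: (-11.0, 8.5)
  x^k = (6.0, 0.0), subgradient = b - a^T x = -2.0
  y^{k+1} = 4.5 + 0.25*-2.0 = 4.0
Dual objective at y_4 = 4.0: reduced costs (-9.0, 9.0), box minimizer x = (6.0, 0.0)
g(y_4) = b*y + (c1 - a1*y)*x1 + (c2 - a2*y)*x2 = 22*4.0 + (-9.0)*6.0 + 9.0*0.0 = 88.0 - 54.0 + 0.0 = 34.0


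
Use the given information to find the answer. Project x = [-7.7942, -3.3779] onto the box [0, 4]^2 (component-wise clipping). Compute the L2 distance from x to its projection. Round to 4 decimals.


Project each component onto [0, 4].
clip(-7.7942) = 0.0, clip(-3.3779) = 0.0
Projection = [0.0, 0.0]
Squared diffs: [60.7496, 11.4102]
Distance = sqrt(72.1598) = 8.4947


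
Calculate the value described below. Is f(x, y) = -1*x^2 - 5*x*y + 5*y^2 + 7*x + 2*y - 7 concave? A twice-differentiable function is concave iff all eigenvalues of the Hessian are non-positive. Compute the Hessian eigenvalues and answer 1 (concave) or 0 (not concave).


The Hessian of f(x,y) = -1*x^2 - 5*x*y + 5*y^2 + 7*x + 2*y - 7 is:
H = [[-2, -5], [-5, 10]]
Trace = -2 + 10 = 8
Determinant = -2*10 - (-5)^2 = -45
Discriminant = (8)^2 - 4*-45 = 244.0
Eigenvalues: lambda_1 = -3.8102, lambda_2 = 11.8102
The function is not concave.

0


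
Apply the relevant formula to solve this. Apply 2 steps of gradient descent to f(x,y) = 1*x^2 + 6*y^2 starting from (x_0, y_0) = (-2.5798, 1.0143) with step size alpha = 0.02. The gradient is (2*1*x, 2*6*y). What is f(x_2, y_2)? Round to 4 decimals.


Gradient descent on f(x,y) = 1*x^2 + 6*y^2.
Starting point: (-2.5798, 1.0143), alpha = 0.02
Step 1: grad_x = 2*1*-2.5798 = -5.1596, grad_y = 2*6*1.0143 = 12.1716
  x_1 = -2.5798 - 0.02*-5.1596 = -2.4766
  y_1 = 1.0143 - 0.02*12.1716 = 0.7709
Step 2: grad_x = 2*1*-2.4766 = -4.9532, grad_y = 2*6*0.7709 = 9.2504
  x_2 = -2.4766 - 0.02*-4.9532 = -2.3775
  y_2 = 0.7709 - 0.02*9.2504 = 0.5859
f(-2.3775, 0.5859) = 1*(-2.3775)^2 + 6*0.5859^2 = 7.7121


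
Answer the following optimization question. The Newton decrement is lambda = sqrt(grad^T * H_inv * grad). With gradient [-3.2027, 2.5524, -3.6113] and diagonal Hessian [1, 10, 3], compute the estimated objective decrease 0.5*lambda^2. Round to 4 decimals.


Step 1: H is diagonal, so H^(-1) * g = [-3.2027, 0.2552, -1.2038].
Step 2: g^T H^(-1) g = sum_i g_i^2 / H_ii
  = (-3.2027)^2/1 + (2.5524)^2/10 + (-3.6113)^2/3
  = 10.2573 + 0.6515 + 4.3472 = 15.2559
Step 3: Objective decrease = 0.5 * g^T H^(-1) g = 7.628


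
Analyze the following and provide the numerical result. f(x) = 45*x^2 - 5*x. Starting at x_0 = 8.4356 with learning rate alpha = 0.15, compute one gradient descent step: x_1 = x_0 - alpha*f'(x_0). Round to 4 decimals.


We compute the gradient at x_0 and apply the update.
f'(x) = 90*x - 5
f'(8.4356) = 90*8.4356 - 5 = 754.204
x_1 = 8.4356 - 0.15*754.204 = -104.695


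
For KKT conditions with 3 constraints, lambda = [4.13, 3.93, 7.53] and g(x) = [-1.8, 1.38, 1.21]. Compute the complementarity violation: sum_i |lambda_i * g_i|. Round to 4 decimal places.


KKT complementary slackness check:
lambda_1 * g_1 = 4.13 * -1.8 = -7.434
lambda_2 * g_2 = 3.93 * 1.38 = 5.4234
lambda_3 * g_3 = 7.53 * 1.21 = 9.1113
Total violation = 7.434 + 5.4234 + 9.1113 = 21.9687


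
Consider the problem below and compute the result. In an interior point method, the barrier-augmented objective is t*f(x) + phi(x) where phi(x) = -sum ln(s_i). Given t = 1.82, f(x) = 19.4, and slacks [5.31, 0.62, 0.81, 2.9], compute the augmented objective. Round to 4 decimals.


Step 1: Compute log-barrier.
ln values: [1.6696, -0.478, -0.2107, 1.0647]
phi = -(1.6696 - 0.478 - 0.2107 + 1.0647) = -2.0455
Step 2: Compute augmented objective.
t*f(x) = 1.82*19.4 = 35.308
Total = 35.308 - 2.0455 = 33.2625


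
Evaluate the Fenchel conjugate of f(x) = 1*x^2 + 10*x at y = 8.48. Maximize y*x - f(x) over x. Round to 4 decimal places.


f*(y) = sup_x {y*x - a*x^2 - b*x} = sup_x {(y-b)*x - a*x^2}
FOC: (y - b) - 2a*x = 0 => x* = (y - b)/(2a)
x* = (8.48 - 10)/(2*1) = -0.76
f*(8.48) = (y-b)^2/(4a) = (8.48 - 10)^2/(4*1)
= 2.3104/4 = 0.5776


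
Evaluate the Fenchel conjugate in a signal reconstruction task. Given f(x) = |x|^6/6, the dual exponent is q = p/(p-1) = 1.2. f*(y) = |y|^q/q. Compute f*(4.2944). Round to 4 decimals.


The conjugate exponent q satisfies 1/p + 1/q = 1.
p = 6, so q = 6/(6 - 1) = 1.2
|y|^q = 4.2944^1.2 = 5.7476
f*(4.2944) = 5.7476 / 1.2 = 4.7896


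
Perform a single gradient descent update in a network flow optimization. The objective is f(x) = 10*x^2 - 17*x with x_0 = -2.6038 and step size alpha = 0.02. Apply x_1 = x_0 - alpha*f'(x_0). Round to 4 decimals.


We compute the gradient at x_0 and apply the update.
f'(x) = 20*x - 17
f'(-2.6038) = 20*-2.6038 - 17 = -69.076
x_1 = -2.6038 - 0.02*-69.076 = -1.2223


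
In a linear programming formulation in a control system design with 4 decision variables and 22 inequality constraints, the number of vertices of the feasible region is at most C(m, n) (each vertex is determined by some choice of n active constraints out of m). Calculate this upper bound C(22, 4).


Each vertex corresponds to some choice of n active constraints out of m, so the number of vertices is at most C(m, n) = m! / (n!(m-n)!).
m = 22, n = 4
Numerator: 22 * 21 * 20 * 19
Denominator: 4! = 24
C(22, 4) = 7315


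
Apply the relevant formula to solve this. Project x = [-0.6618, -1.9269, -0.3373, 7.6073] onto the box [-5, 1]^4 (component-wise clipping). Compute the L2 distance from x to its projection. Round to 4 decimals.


Project each component onto [-5, 1].
clip(-0.6618) = -0.6618, clip(-1.9269) = -1.9269, clip(-0.3373) = -0.3373, clip(7.6073) = 1.0
Projection = [-0.6618, -1.9269, -0.3373, 1.0]
Squared diffs: [0.0, 0.0, 0.0, 43.6564]
Distance = sqrt(43.6564) = 6.6073


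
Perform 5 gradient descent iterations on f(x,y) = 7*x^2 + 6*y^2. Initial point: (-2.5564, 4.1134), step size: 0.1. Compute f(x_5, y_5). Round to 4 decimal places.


Gradient descent on f(x,y) = 7*x^2 + 6*y^2.
Starting point: (-2.5564, 4.1134), alpha = 0.1
Step 1: grad_x = 2*7*-2.5564 = -35.7896, grad_y = 2*6*4.1134 = 49.3608
  x_1 = -2.5564 - 0.1*-35.7896 = 1.0226
  y_1 = 4.1134 - 0.1*49.3608 = -0.8227
Step 2: grad_x = 2*7*1.0226 = 14.3158, grad_y = 2*6*-0.8227 = -9.8722
  x_2 = 1.0226 - 0.1*14.3158 = -0.409
  y_2 = -0.8227 - 0.1*-9.8722 = 0.1645
Step 3: grad_x = 2*7*-0.409 = -5.7263, grad_y = 2*6*0.1645 = 1.9744
  x_3 = -0.409 - 0.1*-5.7263 = 0.1636
  y_3 = 0.1645 - 0.1*1.9744 = -0.0329
Step 4: grad_x = 2*7*0.1636 = 2.2905, grad_y = 2*6*-0.0329 = -0.3949
  x_4 = 0.1636 - 0.1*2.2905 = -0.0654
  y_4 = -0.0329 - 0.1*-0.3949 = 0.0066
Step 5: grad_x = 2*7*-0.0654 = -0.9162, grad_y = 2*6*0.0066 = 0.079
  x_5 = -0.0654 - 0.1*-0.9162 = 0.0262
  y_5 = 0.0066 - 0.1*0.079 = -0.0013
f(0.0262, -0.0013) = 7*0.0262^2 + 6*(-0.0013)^2 = 0.0048


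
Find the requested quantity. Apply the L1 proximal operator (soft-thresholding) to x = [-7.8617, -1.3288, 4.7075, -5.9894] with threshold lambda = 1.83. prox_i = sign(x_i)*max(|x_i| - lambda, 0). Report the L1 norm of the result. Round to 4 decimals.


Soft-thresholding with lambda = 1.83:
prox(-7.8617) = sign(-7.8617)*max(|-7.8617| - 1.83, 0) = -6.0317
prox(-1.3288) = sign(-1.3288)*max(|-1.3288| - 1.83, 0) = 0.0
prox(4.7075) = sign(4.7075)*max(|4.7075| - 1.83, 0) = 2.8775
prox(-5.9894) = sign(-5.9894)*max(|-5.9894| - 1.83, 0) = -4.1594
prox(x) = [-6.0317, 0.0, 2.8775, -4.1594]
||prox(x)||_1 = 6.0317 + 0.0 + 2.8775 + 4.1594 = 13.0686


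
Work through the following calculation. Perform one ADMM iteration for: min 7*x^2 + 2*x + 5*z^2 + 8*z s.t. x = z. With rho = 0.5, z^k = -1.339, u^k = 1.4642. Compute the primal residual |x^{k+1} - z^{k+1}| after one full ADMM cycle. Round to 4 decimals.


ADMM iteration with rho = 0.5, z^k = -1.339, u^k = 1.4642
Step 1: x-update.
Minimize 7*x^2 + 2*x + (0.5/2)*(x + 1.339 + 1.4642)^2
FOC: (2*7 + 0.5)*x = -2 + 0.5*(-1.339 - 1.4642)
x^{k+1} = -0.2346
Step 2: z-update.
Minimize 5*z^2 + 8*z + (0.5/2)*(-0.2346 - z + 1.4642)^2
FOC: (2*5 + 0.5)*z = -8 + 0.5*(-0.2346 + 1.4642)
z^{k+1} = -0.7034
Step 3: u-update.
u^{k+1} = 1.4642 - 0.2346 + 0.7034 = 1.933
Step 4: Primal residual = |-0.2346 + 0.7034| = 0.4688


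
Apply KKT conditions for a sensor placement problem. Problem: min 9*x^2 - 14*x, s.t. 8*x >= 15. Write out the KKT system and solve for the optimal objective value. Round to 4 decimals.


Step 1: Try lambda = 0 (constraint inactive).
x_unc = 14/(2*9) = 0.7778
Check: 8*0.7778 = 6.2224 < 15 -- violated!
Step 2: Constraint must be active: 8*x = 15
x* = 15/8 = 1.875
lambda = (2*9*1.875 - 14)/8 = 2.4688
Step 3: Compute optimal value.
f(x*) = 9*1.875^2 - 14*1.875 = 5.3906


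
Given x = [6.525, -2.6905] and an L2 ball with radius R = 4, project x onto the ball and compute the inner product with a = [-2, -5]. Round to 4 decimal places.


Step 1: Compute ||x|| (intermediates to 6 decimals).
||x|| = sqrt(6.525^2 + (-2.6905)^2) = 7.057933
Step 2: Project.
Since ||x|| > R, scale = R/||x|| = 4/7.057933 = 0.566738, proj(x) = scale * x
proj(x) = [3.697965, -1.524809]
Step 3: Dot product.
a^T * proj(x) = -2*3.697965 - 5*(-1.524809) = 0.2281


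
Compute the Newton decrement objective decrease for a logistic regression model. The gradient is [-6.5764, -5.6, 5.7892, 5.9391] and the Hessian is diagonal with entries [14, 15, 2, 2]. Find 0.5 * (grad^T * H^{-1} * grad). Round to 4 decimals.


Step 1: H is diagonal, so H^(-1) * g = [-0.4697, -0.3733, 2.8946, 2.9696].
Step 2: g^T H^(-1) g = sum_i g_i^2 / H_ii
  = (-6.5764)^2/14 + (-5.6)^2/15 + (5.7892)^2/2 + (5.9391)^2/2
  = 3.0892 + 2.0907 + 16.7574 + 17.6365 = 39.5738
Step 3: Objective decrease = 0.5 * g^T H^(-1) g = 19.7869


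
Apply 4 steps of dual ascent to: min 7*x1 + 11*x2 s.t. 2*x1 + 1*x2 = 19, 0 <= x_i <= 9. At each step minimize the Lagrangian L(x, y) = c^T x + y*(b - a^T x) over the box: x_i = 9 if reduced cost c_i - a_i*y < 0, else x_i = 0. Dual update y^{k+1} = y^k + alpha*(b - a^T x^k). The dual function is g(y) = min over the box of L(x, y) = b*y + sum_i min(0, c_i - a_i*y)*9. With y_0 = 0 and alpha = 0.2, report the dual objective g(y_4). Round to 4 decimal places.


Dual ascent for LP: min 7*x1 + 11*x2, 2*x1 + 1*x2 = 19, 0 <= x_i <= 9
Step 1: y^k = 0.0, reduced costs: (7.0, 11.0)
  x^k = (0.0, 0.0), subgradient = b - a^T x = 19.0
  y^{k+1} = 0.0 + 0.2*19.0 = 3.8
Step 2: y^k = 3.8, reduced costs: (-0.6, 7.2)
  x^k = (9.0, 0.0), subgradient = b - a^T x = 1.0
  y^{k+1} = 3.8 + 0.2*1.0 = 4.0
Step 3: y^k = 4.0, reduced costs: (-1.0, 7.0)
  x^k = (9.0, 0.0), subgradient = b - a^T x = 1.0
  y^{k+1} = 4.0 + 0.2*1.0 = 4.2
Step 4: y^k = 4.2, reduced costs: (-1.4, 6.8)
  x^k = (9.0, 0.0), subgradient = b - a^T x = 1.0
  y^{k+1} = 4.2 + 0.2*1.0 = 4.4
Dual objective at y_4 = 4.4: reduced costs (-1.8, 6.6), box minimizer x = (9.0, 0.0)
g(y_4) = b*y + (c1 - a1*y)*x1 + (c2 - a2*y)*x2 = 19*4.4 + (-1.8)*9.0 + 6.6*0.0 = 83.6 - 16.2 + 0.0 = 67.4


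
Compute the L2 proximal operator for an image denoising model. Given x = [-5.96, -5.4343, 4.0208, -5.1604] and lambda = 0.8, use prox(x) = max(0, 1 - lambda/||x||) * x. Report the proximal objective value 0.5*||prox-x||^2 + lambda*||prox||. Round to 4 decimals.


Step 1: Compute ||x||.
||x|| = 10.3851
Step 2: Compute scaling factor.
scale = max(0, 1 - 0.8/10.3851) = 0.923
Step 3: prox(x) = [-5.5009, -5.0157, 3.7111, -4.7629]
||prox(x)|| = 9.5851
Step 4: Proximal objective.
0.5*||prox-x||^2 = 0.32
lambda*||prox|| = 7.6681
Total = 7.9881


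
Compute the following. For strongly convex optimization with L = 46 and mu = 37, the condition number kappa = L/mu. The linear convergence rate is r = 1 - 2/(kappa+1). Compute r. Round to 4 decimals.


Step 1: Compute the condition number.
kappa = L/mu = 46/37 = 1.2432
Step 2: Compute the convergence rate.
r = 1 - 2/(kappa + 1) = 1 - 2*mu/(L + mu) = (L - mu)/(L + mu) = 9/83 = 0.1084


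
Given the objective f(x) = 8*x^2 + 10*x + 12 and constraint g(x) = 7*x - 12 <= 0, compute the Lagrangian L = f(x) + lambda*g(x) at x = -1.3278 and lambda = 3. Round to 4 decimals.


Step 1: Evaluate f(x).
f(-1.3278) = 8*(-1.3278)^2 + 10*(-1.3278) + 12 = 12.8264
Step 2: Evaluate g(x).
g(-1.3278) = 7*-1.3278 - 12 = -21.2946
Step 3: Compute Lagrangian.
L = 12.8264 + 3*-21.2946 = -51.0574


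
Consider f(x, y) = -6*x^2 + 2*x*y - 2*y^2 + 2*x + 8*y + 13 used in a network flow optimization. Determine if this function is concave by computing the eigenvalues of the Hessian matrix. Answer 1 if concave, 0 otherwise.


The Hessian of f(x,y) = -6*x^2 + 2*x*y - 2*y^2 + 2*x + 8*y + 13 is:
H = [[-12, 2], [2, -4]]
Trace = -12 - 4 = -16
Determinant = -12*-4 - (2)^2 = 44
Discriminant = (-16)^2 - 4*44 = 80.0
Eigenvalues: lambda_1 = -12.4721, lambda_2 = -3.5279
The function is concave.

1


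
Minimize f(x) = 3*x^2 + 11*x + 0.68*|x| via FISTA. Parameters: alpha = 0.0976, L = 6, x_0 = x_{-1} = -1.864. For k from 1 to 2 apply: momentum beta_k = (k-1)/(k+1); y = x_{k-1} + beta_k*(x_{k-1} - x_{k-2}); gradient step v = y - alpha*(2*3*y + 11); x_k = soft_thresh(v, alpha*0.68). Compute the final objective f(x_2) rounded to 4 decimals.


FISTA on f(x) = 3*x^2 + 11*x + 0.68*|x|
L = 6, alpha = 0.0976
Iteration 1: beta = 0.0, y = -1.864 + 0.0*(-1.864 + 1.864) = -1.864
  grad(y) = -0.184, v = y - alpha*grad = -1.846
  prox(v) = soft_thresh(-1.846, 0.0664) = -1.7797
Iteration 2: beta = 0.3333, y = -1.7797 + 0.3333*(-1.7797 + 1.864) = -1.7516
  grad(y) = 0.4906, v = y - alpha*grad = -1.7994
  prox(v) = soft_thresh(-1.7994, 0.0664) = -1.7331
f(x_2) = 3*(-1.7331)^2 + 11*(-1.7331) + 0.68*|-1.7331| = -8.8747


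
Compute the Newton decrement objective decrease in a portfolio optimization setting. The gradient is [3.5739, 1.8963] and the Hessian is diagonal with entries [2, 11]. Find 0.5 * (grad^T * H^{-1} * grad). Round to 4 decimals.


Step 1: H is diagonal, so H^(-1) * g = [1.787, 0.1724].
Step 2: g^T H^(-1) g = sum_i g_i^2 / H_ii
  = (3.5739)^2/2 + (1.8963)^2/11
  = 6.3864 + 0.3269 = 6.7133
Step 3: Objective decrease = 0.5 * g^T H^(-1) g = 3.3566


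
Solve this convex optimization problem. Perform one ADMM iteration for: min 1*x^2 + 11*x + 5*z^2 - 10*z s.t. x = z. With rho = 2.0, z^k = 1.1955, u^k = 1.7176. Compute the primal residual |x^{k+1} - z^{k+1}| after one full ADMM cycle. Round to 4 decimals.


ADMM iteration with rho = 2.0, z^k = 1.1955, u^k = 1.7176
Step 1: x-update.
Minimize 1*x^2 + 11*x + (2.0/2)*(x - 1.1955 + 1.7176)^2
FOC: (2*1 + 2.0)*x = -11 + 2.0*(1.1955 - 1.7176)
x^{k+1} = -3.0111
Step 2: z-update.
Minimize 5*z^2 - 10*z + (2.0/2)*(-3.0111 - z + 1.7176)^2
FOC: (2*5 + 2.0)*z = 10 + 2.0*(-3.0111 + 1.7176)
z^{k+1} = 0.6178
Step 3: u-update.
u^{k+1} = 1.7176 - 3.0111 - 0.6178 = -1.9112
Step 4: Primal residual = |-3.0111 - 0.6178| = 3.6288


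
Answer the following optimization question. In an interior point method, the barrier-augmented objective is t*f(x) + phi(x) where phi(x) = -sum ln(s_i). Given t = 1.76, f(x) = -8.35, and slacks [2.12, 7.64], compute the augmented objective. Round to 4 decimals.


Step 1: Compute log-barrier.
ln values: [0.7514, 2.0334]
phi = -(0.7514 + 2.0334) = -2.7848
Step 2: Compute augmented objective.
t*f(x) = 1.76*-8.35 = -14.696
Total = -14.696 - 2.7848 = -17.4808


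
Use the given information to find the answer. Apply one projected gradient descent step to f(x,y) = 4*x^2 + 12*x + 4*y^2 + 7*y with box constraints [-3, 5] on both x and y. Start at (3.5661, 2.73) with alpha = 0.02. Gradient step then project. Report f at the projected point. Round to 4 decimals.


Step 1: Compute gradient at (3.5661, 2.73).
grad_x = 2*4*3.5661 + 12 = 40.5288
grad_y = 2*4*2.73 + 7 = 28.84
Step 2: Gradient step.
x_raw = 3.5661 - 0.02*40.5288 = 2.7555
y_raw = 2.73 - 0.02*28.84 = 2.1532
Step 3: Project onto [-3, 5].
x_proj = clip(2.7555) = 2.7555
y_proj = clip(2.1532) = 2.1532
Step 4: Evaluate f.
f(2.7555, 2.1532) = 97.0554


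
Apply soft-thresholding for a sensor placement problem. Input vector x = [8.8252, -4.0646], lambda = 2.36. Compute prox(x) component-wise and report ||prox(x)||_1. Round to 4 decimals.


Soft-thresholding with lambda = 2.36:
prox(8.8252) = sign(8.8252)*max(|8.8252| - 2.36, 0) = 6.4652
prox(-4.0646) = sign(-4.0646)*max(|-4.0646| - 2.36, 0) = -1.7046
prox(x) = [6.4652, -1.7046]
||prox(x)||_1 = 6.4652 + 1.7046 = 8.1698


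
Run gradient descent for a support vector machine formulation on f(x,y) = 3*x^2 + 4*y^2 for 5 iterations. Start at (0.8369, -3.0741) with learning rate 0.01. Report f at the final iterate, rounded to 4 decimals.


Gradient descent on f(x,y) = 3*x^2 + 4*y^2.
Starting point: (0.8369, -3.0741), alpha = 0.01
Step 1: grad_x = 2*3*0.8369 = 5.0214, grad_y = 2*4*-3.0741 = -24.5928
  x_1 = 0.8369 - 0.01*5.0214 = 0.7867
  y_1 = -3.0741 - 0.01*-24.5928 = -2.8282
Step 2: grad_x = 2*3*0.7867 = 4.7201, grad_y = 2*4*-2.8282 = -22.6254
  x_2 = 0.7867 - 0.01*4.7201 = 0.7395
  y_2 = -2.8282 - 0.01*-22.6254 = -2.6019
Step 3: grad_x = 2*3*0.7395 = 4.4369, grad_y = 2*4*-2.6019 = -20.8153
  x_3 = 0.7395 - 0.01*4.4369 = 0.6951
  y_3 = -2.6019 - 0.01*-20.8153 = -2.3938
Step 4: grad_x = 2*3*0.6951 = 4.1707, grad_y = 2*4*-2.3938 = -19.1501
  x_4 = 0.6951 - 0.01*4.1707 = 0.6534
  y_4 = -2.3938 - 0.01*-19.1501 = -2.2023
Step 5: grad_x = 2*3*0.6534 = 3.9205, grad_y = 2*4*-2.2023 = -17.6181
  x_5 = 0.6534 - 0.01*3.9205 = 0.6142
  y_5 = -2.2023 - 0.01*-17.6181 = -2.0261
f(0.6142, -2.0261) = 3*0.6142^2 + 4*(-2.0261)^2 = 17.5518


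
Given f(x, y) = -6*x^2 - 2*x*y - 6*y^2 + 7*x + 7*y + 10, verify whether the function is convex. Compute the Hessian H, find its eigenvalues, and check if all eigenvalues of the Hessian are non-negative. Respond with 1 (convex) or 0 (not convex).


The Hessian of f(x,y) = -6*x^2 - 2*x*y - 6*y^2 + 7*x + 7*y + 10 is:
H = [[-12, -2], [-2, -12]]
Trace = -12 - 12 = -24
Determinant = -12*-12 - (-2)^2 = 140
Discriminant = (-24)^2 - 4*140 = 16.0
Eigenvalues: lambda_1 = -14.0, lambda_2 = -10.0
The function is not convex.

0


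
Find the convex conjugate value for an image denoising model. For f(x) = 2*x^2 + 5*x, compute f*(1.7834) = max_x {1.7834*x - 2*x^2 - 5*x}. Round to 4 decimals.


f*(y) = sup_x {y*x - a*x^2 - b*x} = sup_x {(y-b)*x - a*x^2}
FOC: (y - b) - 2a*x = 0 => x* = (y - b)/(2a)
x* = (1.7834 - 5)/(2*2) = -0.8042
f*(1.7834) = (y-b)^2/(4a) = (1.7834 - 5)^2/(4*2)
= 10.3465/8 = 1.2933


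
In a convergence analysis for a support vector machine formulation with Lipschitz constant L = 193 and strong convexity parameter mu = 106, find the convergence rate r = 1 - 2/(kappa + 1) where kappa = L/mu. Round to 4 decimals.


Step 1: Compute the condition number.
kappa = L/mu = 193/106 = 1.8208
Step 2: Compute the convergence rate.
r = 1 - 2/(kappa + 1) = 1 - 2*mu/(L + mu) = (L - mu)/(L + mu) = 87/299 = 0.291


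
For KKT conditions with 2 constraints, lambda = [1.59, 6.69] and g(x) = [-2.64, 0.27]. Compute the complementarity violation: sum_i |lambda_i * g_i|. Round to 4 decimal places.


KKT complementary slackness check:
lambda_1 * g_1 = 1.59 * -2.64 = -4.1976
lambda_2 * g_2 = 6.69 * 0.27 = 1.8063
Total violation = 4.1976 + 1.8063 = 6.0039


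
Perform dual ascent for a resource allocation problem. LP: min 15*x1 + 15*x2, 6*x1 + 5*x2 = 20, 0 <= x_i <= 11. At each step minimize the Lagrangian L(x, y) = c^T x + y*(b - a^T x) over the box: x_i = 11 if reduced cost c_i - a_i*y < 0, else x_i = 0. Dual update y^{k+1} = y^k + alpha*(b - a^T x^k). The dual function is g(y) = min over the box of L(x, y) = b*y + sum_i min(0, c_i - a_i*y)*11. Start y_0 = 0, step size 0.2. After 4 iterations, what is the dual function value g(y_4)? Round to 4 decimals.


Dual ascent for LP: min 15*x1 + 15*x2, 6*x1 + 5*x2 = 20, 0 <= x_i <= 11
Step 1: y^k = 0.0, reduced costs: (15.0, 15.0)
  x^k = (0.0, 0.0), subgradient = b - a^T x = 20.0
  y^{k+1} = 0.0 + 0.2*20.0 = 4.0
Step 2: y^k = 4.0, reduced costs: (-9.0, -5.0)
  x^k = (11.0, 11.0), subgradient = b - a^T x = -101.0
  y^{k+1} = 4.0 + 0.2*-101.0 = -16.2
Step 3: y^k = -16.2, reduced costs: (112.2, 96.0)
  x^k = (0.0, 0.0), subgradient = b - a^T x = 20.0
  y^{k+1} = -16.2 + 0.2*20.0 = -12.2
Step 4: y^k = -12.2, reduced costs: (88.2, 76.0)
  x^k = (0.0, 0.0), subgradient = b - a^T x = 20.0
  y^{k+1} = -12.2 + 0.2*20.0 = -8.2
Dual objective at y_4 = -8.2: reduced costs (64.2, 56.0), box minimizer x = (0.0, 0.0)
g(y_4) = b*y + (c1 - a1*y)*x1 + (c2 - a2*y)*x2 = 20*(-8.2) + 64.2*0.0 + 56.0*0.0 = -164.0 + 0.0 + 0.0 = -164.0


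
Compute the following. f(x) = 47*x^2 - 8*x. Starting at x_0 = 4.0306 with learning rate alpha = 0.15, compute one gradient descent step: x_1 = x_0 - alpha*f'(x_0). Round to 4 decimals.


We compute the gradient at x_0 and apply the update.
f'(x) = 94*x - 8
f'(4.0306) = 94*4.0306 - 8 = 370.8764
x_1 = 4.0306 - 0.15*370.8764 = -51.6009


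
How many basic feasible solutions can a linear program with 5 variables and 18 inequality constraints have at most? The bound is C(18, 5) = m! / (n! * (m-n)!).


Each vertex corresponds to some choice of n active constraints out of m, so the number of vertices is at most C(m, n) = m! / (n!(m-n)!).
m = 18, n = 5
Numerator: 18 * 17 * 16 * 15 * 14
Denominator: 5! = 120
C(18, 5) = 8568


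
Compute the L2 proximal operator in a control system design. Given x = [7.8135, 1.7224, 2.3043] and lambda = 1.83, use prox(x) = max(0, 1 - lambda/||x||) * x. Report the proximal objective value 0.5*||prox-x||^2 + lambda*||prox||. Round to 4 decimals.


Step 1: Compute ||x||.
||x|| = 8.3263
Step 2: Compute scaling factor.
scale = max(0, 1 - 1.83/8.3263) = 0.7802
Step 3: prox(x) = [6.0962, 1.3438, 1.7978]
||prox(x)|| = 6.4963
Step 4: Proximal objective.
0.5*||prox-x||^2 = 1.6745
lambda*||prox|| = 11.8882
Total = 13.5627


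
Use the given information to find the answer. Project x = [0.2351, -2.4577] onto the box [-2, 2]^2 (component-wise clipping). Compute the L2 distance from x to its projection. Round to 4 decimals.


Project each component onto [-2, 2].
clip(0.2351) = 0.2351, clip(-2.4577) = -2.0
Projection = [0.2351, -2.0]
Squared diffs: [0.0, 0.2095]
Distance = sqrt(0.2095) = 0.4577


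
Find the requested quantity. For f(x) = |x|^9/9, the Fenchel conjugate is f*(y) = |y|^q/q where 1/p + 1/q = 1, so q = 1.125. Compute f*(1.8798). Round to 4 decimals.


The conjugate exponent q satisfies 1/p + 1/q = 1.
p = 9, so q = 9/(9 - 1) = 1.125
|y|^q = 1.8798^1.125 = 2.0341
f*(1.8798) = 2.0341 / 1.125 = 1.8081


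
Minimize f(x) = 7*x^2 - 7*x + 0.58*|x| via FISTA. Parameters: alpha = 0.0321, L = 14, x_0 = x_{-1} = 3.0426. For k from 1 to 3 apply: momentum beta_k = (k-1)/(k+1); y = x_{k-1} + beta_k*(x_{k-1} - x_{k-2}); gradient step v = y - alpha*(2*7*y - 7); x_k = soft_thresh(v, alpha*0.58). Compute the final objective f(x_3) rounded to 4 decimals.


FISTA on f(x) = 7*x^2 - 7*x + 0.58*|x|
L = 14, alpha = 0.0321
Iteration 1: beta = 0.0, y = 3.0426 + 0.0*(3.0426 - 3.0426) = 3.0426
  grad(y) = 35.5964, v = y - alpha*grad = 1.9
  prox(v) = soft_thresh(1.9, 0.0186) = 1.8813
Iteration 2: beta = 0.3333, y = 1.8813 + 0.3333*(1.8813 - 3.0426) = 1.4943
  grad(y) = 13.9195, v = y - alpha*grad = 1.0474
  prox(v) = soft_thresh(1.0474, 0.0186) = 1.0288
Iteration 3: beta = 0.5, y = 1.0288 + 0.5*(1.0288 - 1.8813) = 0.6026
  grad(y) = 1.4358, v = y - alpha*grad = 0.5565
  prox(v) = soft_thresh(0.5565, 0.0186) = 0.5378
f(x_3) = 7*0.5378^2 - 7*0.5378 + 0.58*|0.5378| = -1.428


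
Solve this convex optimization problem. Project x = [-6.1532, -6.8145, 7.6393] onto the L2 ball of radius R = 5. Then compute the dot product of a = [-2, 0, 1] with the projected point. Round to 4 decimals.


Step 1: Compute ||x|| (intermediates to 6 decimals).
||x|| = sqrt((-6.1532)^2 + (-6.8145)^2 + 7.6393^2) = 11.94396
Step 2: Project.
Since ||x|| > R, scale = R/||x|| = 5/11.94396 = 0.418622, proj(x) = scale * x
proj(x) = [-2.575865, -2.8527, 3.197979]
Step 3: Dot product.
a^T * proj(x) = -2*(-2.575865) + 0*(-2.8527) + 1*3.197979 = 8.3497


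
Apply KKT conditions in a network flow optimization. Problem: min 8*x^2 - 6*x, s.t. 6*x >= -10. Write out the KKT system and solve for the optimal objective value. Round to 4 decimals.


Step 1: Try lambda = 0 (constraint inactive).
Stationarity: 2*8*x - 6 = 0
x* = 6/(2*8) = 0.375
Check constraint: 6*0.375 = 2.25 >= -10 -- satisfied.
Step 2: Compute optimal value.
f(x*) = 8*0.375^2 - 6*0.375 = -1.125


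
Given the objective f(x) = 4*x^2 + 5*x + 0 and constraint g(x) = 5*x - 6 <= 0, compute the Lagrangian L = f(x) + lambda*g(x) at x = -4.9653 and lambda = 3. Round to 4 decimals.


Step 1: Evaluate f(x).
f(-4.9653) = 4*(-4.9653)^2 + 5*(-4.9653) + 0 = 73.7903
Step 2: Evaluate g(x).
g(-4.9653) = 5*-4.9653 - 6 = -30.8265
Step 3: Compute Lagrangian.
L = 73.7903 + 3*-30.8265 = -18.6892


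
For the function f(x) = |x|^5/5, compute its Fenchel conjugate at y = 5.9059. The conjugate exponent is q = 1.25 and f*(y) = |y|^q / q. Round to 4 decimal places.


The conjugate exponent q satisfies 1/p + 1/q = 1.
p = 5, so q = 5/(5 - 1) = 1.25
|y|^q = 5.9059^1.25 = 9.2068
f*(5.9059) = 9.2068 / 1.25 = 7.3654


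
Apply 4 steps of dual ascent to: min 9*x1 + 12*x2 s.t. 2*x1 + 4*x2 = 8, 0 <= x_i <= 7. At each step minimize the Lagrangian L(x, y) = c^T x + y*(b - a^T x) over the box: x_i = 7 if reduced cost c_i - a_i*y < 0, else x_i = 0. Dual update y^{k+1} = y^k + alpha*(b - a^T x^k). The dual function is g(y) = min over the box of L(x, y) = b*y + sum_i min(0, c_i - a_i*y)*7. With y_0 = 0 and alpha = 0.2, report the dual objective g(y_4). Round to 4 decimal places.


Dual ascent for LP: min 9*x1 + 12*x2, 2*x1 + 4*x2 = 8, 0 <= x_i <= 7
Step 1: y^k = 0.0, reduced costs: (9.0, 12.0)
  x^k = (0.0, 0.0), subgradient = b - a^T x = 8.0
  y^{k+1} = 0.0 + 0.2*8.0 = 1.6
Step 2: y^k = 1.6, reduced costs: (5.8, 5.6)
  x^k = (0.0, 0.0), subgradient = b - a^T x = 8.0
  y^{k+1} = 1.6 + 0.2*8.0 = 3.2
Step 3: y^k = 3.2, reduced costs: (2.6, -0.8)
  x^k = (0.0, 7.0), subgradient = b - a^T x = -20.0
  y^{k+1} = 3.2 + 0.2*-20.0 = -0.8
Step 4: y^k = -0.8, reduced costs: (10.6, 15.2)
  x^k = (0.0, 0.0), subgradient = b - a^T x = 8.0
  y^{k+1} = -0.8 + 0.2*8.0 = 0.8
Dual objective at y_4 = 0.8: reduced costs (7.4, 8.8), box minimizer x = (0.0, 0.0)
g(y_4) = b*y + (c1 - a1*y)*x1 + (c2 - a2*y)*x2 = 8*0.8 + 7.4*0.0 + 8.8*0.0 = 6.4 + 0.0 + 0.0 = 6.4


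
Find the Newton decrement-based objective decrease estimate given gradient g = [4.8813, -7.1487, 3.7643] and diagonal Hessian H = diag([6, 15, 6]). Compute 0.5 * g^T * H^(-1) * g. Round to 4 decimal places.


Step 1: H is diagonal, so H^(-1) * g = [0.8136, -0.4766, 0.6274].
Step 2: g^T H^(-1) g = sum_i g_i^2 / H_ii
  = (4.8813)^2/6 + (-7.1487)^2/15 + (3.7643)^2/6
  = 3.9712 + 3.4069 + 2.3617 = 9.7398
Step 3: Objective decrease = 0.5 * g^T H^(-1) g = 4.8699


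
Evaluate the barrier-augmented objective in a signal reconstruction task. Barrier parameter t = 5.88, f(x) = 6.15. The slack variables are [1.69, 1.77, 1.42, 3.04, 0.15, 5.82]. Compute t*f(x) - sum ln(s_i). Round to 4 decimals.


Step 1: Compute log-barrier.
ln values: [0.5247, 0.571, 0.3507, 1.1119, -1.8971, 1.7613]
phi = -(0.5247 + 0.571 + 0.3507 + 1.1119 - 1.8971 + 1.7613) = -2.4224
Step 2: Compute augmented objective.
t*f(x) = 5.88*6.15 = 36.162
Total = 36.162 - 2.4224 = 33.7396


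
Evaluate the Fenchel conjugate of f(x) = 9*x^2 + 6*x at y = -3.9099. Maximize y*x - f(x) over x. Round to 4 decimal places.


f*(y) = sup_x {y*x - a*x^2 - b*x} = sup_x {(y-b)*x - a*x^2}
FOC: (y - b) - 2a*x = 0 => x* = (y - b)/(2a)
x* = (-3.9099 - 6)/(2*9) = -0.5506
f*(-3.9099) = (y-b)^2/(4a) = (-3.9099 - 6)^2/(4*9)
= 98.2061/36 = 2.7279


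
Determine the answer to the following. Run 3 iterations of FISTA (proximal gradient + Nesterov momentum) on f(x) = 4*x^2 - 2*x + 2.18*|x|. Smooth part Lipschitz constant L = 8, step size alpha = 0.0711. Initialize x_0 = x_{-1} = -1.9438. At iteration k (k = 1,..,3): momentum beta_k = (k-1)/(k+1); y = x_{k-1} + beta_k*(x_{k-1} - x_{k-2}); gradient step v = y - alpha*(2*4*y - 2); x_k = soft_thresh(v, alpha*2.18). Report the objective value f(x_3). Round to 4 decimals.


FISTA on f(x) = 4*x^2 - 2*x + 2.18*|x|
L = 8, alpha = 0.0711
Iteration 1: beta = 0.0, y = -1.9438 + 0.0*(-1.9438 + 1.9438) = -1.9438
  grad(y) = -17.5504, v = y - alpha*grad = -0.696
  prox(v) = soft_thresh(-0.696, 0.155) = -0.541
Iteration 2: beta = 0.3333, y = -0.541 + 0.3333*(-0.541 + 1.9438) = -0.0734
  grad(y) = -2.5869, v = y - alpha*grad = 0.1106
  prox(v) = soft_thresh(0.1106, 0.155) = 0.0
Iteration 3: beta = 0.5, y = 0.0 + 0.5*(0.0 + 0.541) = 0.2705
  grad(y) = 0.1639, v = y - alpha*grad = 0.2588
  prox(v) = soft_thresh(0.2588, 0.155) = 0.1038
f(x_3) = 4*0.1038^2 - 2*0.1038 + 2.18*|0.1038| = 0.0618


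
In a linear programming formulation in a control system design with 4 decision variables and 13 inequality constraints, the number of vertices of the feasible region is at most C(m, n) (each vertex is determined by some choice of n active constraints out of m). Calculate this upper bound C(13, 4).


Each vertex corresponds to some choice of n active constraints out of m, so the number of vertices is at most C(m, n) = m! / (n!(m-n)!).
m = 13, n = 4
Numerator: 13 * 12 * 11 * 10
Denominator: 4! = 24
C(13, 4) = 715


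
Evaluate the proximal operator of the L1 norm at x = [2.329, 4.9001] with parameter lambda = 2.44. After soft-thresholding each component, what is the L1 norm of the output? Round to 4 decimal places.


Soft-thresholding with lambda = 2.44:
prox(2.329) = sign(2.329)*max(|2.329| - 2.44, 0) = 0.0
prox(4.9001) = sign(4.9001)*max(|4.9001| - 2.44, 0) = 2.4601
prox(x) = [0.0, 2.4601]
||prox(x)||_1 = 0.0 + 2.4601 = 2.4601
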